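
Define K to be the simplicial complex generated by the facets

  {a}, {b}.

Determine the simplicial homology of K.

Take the total order a < b on the vertex set. Then K (dimension 0) consists of the simplices:

  0-simplices (2): a, b

Hence C_0 ≅ Z^2.

Computing H_k = (kernel of ∂_k) / (image of ∂_{k+1}):

  H_0: rank C_0 − rank ∂_1 = 2 − 0 = 2, and there is no ∂_1, so H_0 = Z^2.

H_0 = Z^2.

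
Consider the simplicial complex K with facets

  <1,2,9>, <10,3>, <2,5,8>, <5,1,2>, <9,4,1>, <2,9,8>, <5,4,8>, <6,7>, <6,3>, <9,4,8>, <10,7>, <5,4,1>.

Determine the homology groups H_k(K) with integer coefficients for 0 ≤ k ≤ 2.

H_0 = Z^2,  H_1 = Z,  H_2 = Z.

Fix the vertex order 1 < 2 < 3 < 4 < 5 < 6 < 7 < 8 < 9 < 10 and write every simplex with vertices in increasing order. Then dim K = 2 and the simplices of K are:

  0-simplices (10): [1], [2], [3], [4], [5], [6], [7], [8], [9], [10]
  1-simplices (16): [1,2], [1,4], [1,5], [1,9], [2,5], [2,8], [2,9], [3,6], [3,10], [4,5], [4,8], [4,9], [5,8], [6,7], [7,10], [8,9]
  2-simplices (8): [1,2,5], [1,2,9], [1,4,5], [1,4,9], [2,5,8], [2,8,9], [4,5,8], [4,8,9]

so the chain groups are C_0 ≅ Z^10, C_1 ≅ Z^16, C_2 ≅ Z^8.

Boundary ∂_1: C_1 → C_0 sends each edge [p,q] (with p < q) to q − p.
The 10×16 boundary matrix has rank 8 and Smith normal form diag(1,1,1,1,1,1,1,1).

Boundary ∂_2: C_2 → C_1 maps a triangle to the signed sum of its edges. For instance
  ∂[1,2,9] = [2,9] − [1,9] + [1,2],
  ∂[1,4,5] = [4,5] − [1,5] + [1,4].
This gives a 16×8 integer matrix of rank 7; reducing to Smith normal form yields diagonal entries (1,1,1,1,1,1,1).

From H_k ≅ ker(∂_k) / im(∂_{k+1}) we obtain:

  H_0: rank C_0 − rank ∂_1 = 10 − 8 = 2, and the invariant factors of ∂_1 are all 1, so H_0 ≅ Z^2.
  H_1: rank ker ∂_1 − rank ∂_2 = (16 − 8) − 7 = 1, and the invariant factors of ∂_2 are all 1, so H_1 ≅ Z.
  H_2: rank ker ∂_2 − rank ∂_3 = (8 − 7) − 0 = 1, and there is no ∂_3, so H_2 ≅ Z.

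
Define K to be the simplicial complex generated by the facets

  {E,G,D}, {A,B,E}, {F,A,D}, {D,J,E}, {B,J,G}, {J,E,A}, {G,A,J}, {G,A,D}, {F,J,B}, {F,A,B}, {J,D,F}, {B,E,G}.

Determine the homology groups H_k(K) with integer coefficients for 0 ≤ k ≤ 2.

We work with the vertex ordering A < B < D < E < F < G < J. The simplices of K, each written with vertices in increasing order, are:

  0-simplices (7): A, B, D, E, F, G, J
  1-simplices (18): AB, AD, AE, AF, AG, AJ, BE, BF, BG, BJ, DE, DF, DG, DJ, EG, EJ, FJ, GJ
  2-simplices (12): ABE, ABF, ADF, ADG, AEJ, AGJ, BEG, BFJ, BGJ, DEG, DEJ, DFJ

so the chain groups are C_0 ≅ Z^7, C_1 ≅ Z^18, C_2 ≅ Z^12.

Boundary ∂_1: C_1 → C_0 maps an edge to its endpoints' difference, ∂[p,q] = q − p. For instance
  ∂EJ = J − E.
The 7×18 boundary matrix has rank 6 and Smith normal form diag(1,1,1,1,1,1).

∂_2: C_2 → C_1 acts by ∂[p,q,r] = [q,r] − [p,r] + [p,q]. For instance
  ∂DFJ = FJ − DJ + DF,
  ∂ABF = BF − AF + AB.
The 18×12 boundary matrix has rank 12 and Smith normal form diag(1,1,1,1,1,1,1,1,1,1,1,2).

Now H_k = ker ∂_k / im ∂_{k+1}, so:

  H_0: rank C_0 − rank ∂_1 = 7 − 6 = 1, and the invariant factors of ∂_1 are all 1, so H_0 = Z.
  H_1: rank ker ∂_1 − rank ∂_2 = (18 − 6) − 12 = 0, and ∂_2 has invariant factor 2 > 1, so H_1 = Z/2Z.
  H_2: rank ker ∂_2 − rank ∂_3 = (12 − 12) − 0 = 0, and there is no ∂_3, so H_2 = 0.

As a check, the Euler characteristic is 7 − 18 + 12 = 1, which agrees with 1 − 0 + 0 = 1.

H_0 = Z,  H_1 = Z/2Z,  H_2 = 0.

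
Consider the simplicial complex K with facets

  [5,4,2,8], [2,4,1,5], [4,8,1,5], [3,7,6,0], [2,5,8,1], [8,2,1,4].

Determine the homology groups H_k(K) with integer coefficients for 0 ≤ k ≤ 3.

H_0 ≅ Z^2,  H_1 = 0,  H_2 = 0,  H_3 ≅ Z.

We work with the vertex ordering 0 < 1 < 2 < 3 < 4 < 5 < 6 < 7 < 8. The simplices of K, each written with vertices in increasing order, are:

  0-simplices (9): [0], [1], [2], [3], [4], [5], [6], [7], [8]
  1-simplices (16): [0,3], [0,6], [0,7], [1,2], [1,4], [1,5], [1,8], [2,4], [2,5], [2,8], [3,6], [3,7], [4,5], [4,8], [5,8], [6,7]
  2-simplices (14): [0,3,6], [0,3,7], [0,6,7], [1,2,4], [1,2,5], [1,2,8], [1,4,5], [1,4,8], [1,5,8], [2,4,5], [2,4,8], [2,5,8], [3,6,7], [4,5,8]
  3-simplices (6): [0,3,6,7], [1,2,4,5], [1,2,4,8], [1,2,5,8], [1,4,5,8], [2,4,5,8]

giving chain groups C_0 ≅ Z^9, C_1 ≅ Z^16, C_2 ≅ Z^14, C_3 ≅ Z^6.

The boundary map ∂_1: C_1 → C_0 is given by ∂[p,q] = [q] − [p]. For instance
  ∂[5,8] = [8] − [5].
The resulting 9×16 matrix has rank 7, and its Smith normal form has invariant factors (1,1,1,1,1,1,1).

The boundary map ∂_2: C_2 → C_1 sends each 2-simplex [p,q,r] to [q,r] − [p,r] + [p,q]. For instance
  ∂[2,4,5] = [4,5] − [2,5] + [2,4],
  ∂[1,2,4] = [2,4] − [1,4] + [1,2].
As a 16×14 matrix over Z this has rank 9, with invariant factors (1,1,1,1,1,1,1,1,1).

The boundary map ∂_3: C_3 → C_2 sends each 3-simplex σ to the alternating sum Σ_i (−1)^i (σ with its i-th vertex removed). For instance
  ∂[1,2,4,8] = [2,4,8] − [1,4,8] + [1,2,8] − [1,2,4],
  ∂[2,4,5,8] = [4,5,8] − [2,5,8] + [2,4,8] − [2,4,5].
This gives a 14×6 integer matrix of rank 5; reducing to Smith normal form yields diagonal entries (1,1,1,1,1).

Computing H_k = (kernel of ∂_k) / (image of ∂_{k+1}):

  H_0: rank C_0 − rank ∂_1 = 9 − 7 = 2, and the invariant factors of ∂_1 are all 1, so H_0 ≅ Z^2.
  H_1: rank ker ∂_1 − rank ∂_2 = (16 − 7) − 9 = 0, and the invariant factors of ∂_2 are all 1, so H_1 ≅ 0.
  H_2: rank ker ∂_2 − rank ∂_3 = (14 − 9) − 5 = 0, and the invariant factors of ∂_3 are all 1, so H_2 ≅ 0.
  H_3: rank ker ∂_3 − rank ∂_4 = (6 − 5) − 0 = 1, and there is no ∂_4, so H_3 ≅ Z.

As a check, the Euler characteristic is 9 − 16 + 14 − 6 = 1, which agrees with 2 − 0 + 0 − 1 = 1.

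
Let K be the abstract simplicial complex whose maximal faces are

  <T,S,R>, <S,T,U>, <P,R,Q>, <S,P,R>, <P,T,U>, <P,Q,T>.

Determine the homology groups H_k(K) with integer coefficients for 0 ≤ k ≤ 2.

Fix the vertex order P < Q < R < S < T < U and write every simplex with vertices in increasing order. Then dim K = 2 and the simplices of K are:

  0-simplices (6): P, Q, R, S, T, U
  1-simplices (12): PQ, PR, PS, PT, PU, QR, QT, RS, RT, ST, SU, TU
  2-simplices (6): PQR, PQT, PRS, PTU, RST, STU

so the chain groups are C_0 ≅ Z^6, C_1 ≅ Z^12, C_2 ≅ Z^6.

The boundary map ∂_1: C_1 → C_0 maps an edge to its endpoints' difference, ∂[p,q] = q − p. For instance
  ∂SU = U − S.
This gives a 6×12 integer matrix of rank 5; reducing to Smith normal form yields diagonal entries (1,1,1,1,1).

Boundary ∂_2: C_2 → C_1 sends each 2-simplex [p,q,r] to [q,r] − [p,r] + [p,q]. For instance
  ∂PRS = RS − PS + PR,
  ∂STU = TU − SU + ST.
The resulting 12×6 matrix has rank 6, and its Smith normal form has invariant factors (1,1,1,1,1,1).

Reading off H_k = ker ∂_k / im ∂_{k+1}:

  H_0: rank C_0 − rank ∂_1 = 6 − 5 = 1, and the invariant factors of ∂_1 are all 1, so H_0 = Z.
  H_1: rank ker ∂_1 − rank ∂_2 = (12 − 5) − 6 = 1, and the invariant factors of ∂_2 are all 1, so H_1 = Z.
  H_2: rank ker ∂_2 − rank ∂_3 = (6 − 6) − 0 = 0, and there is no ∂_3, so H_2 = 0.

H_0 ≅ Z,  H_1 ≅ Z,  H_2 = 0.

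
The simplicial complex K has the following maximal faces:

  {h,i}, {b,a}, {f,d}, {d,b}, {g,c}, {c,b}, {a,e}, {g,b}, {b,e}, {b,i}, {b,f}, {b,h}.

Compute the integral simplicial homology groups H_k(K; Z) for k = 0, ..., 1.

H_0 = Z,  H_1 = Z^4.

Take the total order a < b < c < d < e < f < g < h < i on the vertex set. Then K (dimension 1) consists of the simplices:

  0-simplices (9): a, b, c, d, e, f, g, h, i
  1-simplices (12): ab, ae, bc, bd, be, bf, bg, bh, bi, cg, df, hi

Hence C_0 ≅ Z^9, C_1 ≅ Z^12.

∂_1: C_1 → C_0 sends each edge [p,q] (with p < q) to q − p. For instance
  ∂df = f − d.
This gives a 9×12 integer matrix of rank 8; reducing to Smith normal form yields diagonal entries (1,1,1,1,1,1,1,1).

Now H_k = ker ∂_k / im ∂_{k+1}, so:

  H_0: rank C_0 − rank ∂_1 = 9 − 8 = 1, and the invariant factors of ∂_1 are all 1, so H_0 ≅ Z.
  H_1: rank ker ∂_1 − rank ∂_2 = (12 − 8) − 0 = 4, and there is no ∂_2, so H_1 ≅ Z^4.

(K is a triangulation of a wedge of 4 circles.)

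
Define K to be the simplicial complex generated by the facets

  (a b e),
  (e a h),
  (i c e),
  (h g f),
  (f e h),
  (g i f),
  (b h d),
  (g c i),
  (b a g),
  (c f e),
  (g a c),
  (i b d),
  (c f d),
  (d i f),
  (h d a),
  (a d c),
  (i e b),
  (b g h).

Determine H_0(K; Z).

H_0 = Z.

Order the vertices as a < b < c < d < e < f < g < h < i. Listing each simplex with vertices in this order, K has dimension 2 with simplices:

  0-simplices (9): a, b, c, d, e, f, g, h, i
  1-simplices (27): ab, ac, ad, ae, ag, ah, bd, be, bg, bh, bi, cd, ce, cf, cg, ci, df, dh, di, ef, eh, ei, fg, fh, fi, gh, gi
  2-simplices (18): abe, abg, acd, acg, adh, aeh, bdh, bdi, bei, bgh, cdf, cef, cei, cgi, dfi, efh, fgh, fgi

Hence C_0 ≅ Z^9, C_1 ≅ Z^27, C_2 ≅ Z^18.

Boundary ∂_1: C_1 → C_0 is given by ∂[p,q] = [q] − [p]. For instance
  ∂ae = e − a.
The resulting 9×27 matrix has rank 8, and its Smith normal form has invariant factors (1,1,1,1,1,1,1,1).

Boundary ∂_2: C_2 → C_1 maps a triangle to the signed sum of its edges. For instance
  ∂acd = cd − ad + ac,
  ∂bdh = dh − bh + bd.
The resulting 27×18 matrix has rank 18, and its Smith normal form has invariant factors (1,1,1,1,1,1,1,1,1,1,1,1,1,1,1,1,1,2).

Computing H_k = (kernel of ∂_k) / (image of ∂_{k+1}):

  H_0: rank C_0 − rank ∂_1 = 9 − 8 = 1, and the invariant factors of ∂_1 are all 1, so H_0 ≅ Z.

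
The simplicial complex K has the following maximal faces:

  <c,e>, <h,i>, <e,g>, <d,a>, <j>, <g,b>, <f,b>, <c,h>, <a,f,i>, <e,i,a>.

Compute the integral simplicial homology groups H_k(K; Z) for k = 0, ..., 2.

H_0 ≅ Z^2,  H_1 ≅ Z^2,  H_2 = 0.

Fix the vertex order a < b < c < d < e < f < g < h < i < j and write every simplex with vertices in increasing order. Then dim K = 2 and the simplices of K are:

  0-simplices (10): a, b, c, d, e, f, g, h, i, j
  1-simplices (12): ad, ae, af, ai, bf, bg, ce, ch, eg, ei, fi, hi
  2-simplices (2): aei, afi

so the chain groups are C_0 ≅ Z^10, C_1 ≅ Z^12, C_2 ≅ Z^2.

The boundary map ∂_1: C_1 → C_0 maps an edge to its endpoints' difference, ∂[p,q] = q − p. For instance
  ∂bf = f − b.
As a 10×12 matrix over Z this has rank 8, with invariant factors (1,1,1,1,1,1,1,1).

Boundary ∂_2: C_2 → C_1 maps a triangle to the signed sum of its edges. For instance
  ∂afi = fi − ai + af,
  ∂aei = ei − ai + ae.
The 12×2 boundary matrix has rank 2 and Smith normal form diag(1,1).

From H_k ≅ ker(∂_k) / im(∂_{k+1}) we obtain:

  H_0: rank C_0 − rank ∂_1 = 10 − 8 = 2, and the invariant factors of ∂_1 are all 1, so H_0 = Z^2.
  H_1: rank ker ∂_1 − rank ∂_2 = (12 − 8) − 2 = 2, and the invariant factors of ∂_2 are all 1, so H_1 = Z^2.
  H_2: rank ker ∂_2 − rank ∂_3 = (2 − 2) − 0 = 0, and there is no ∂_3, so H_2 = 0.

As a check, the Euler characteristic is 10 − 12 + 2 = 0, which agrees with 2 − 2 + 0 = 0.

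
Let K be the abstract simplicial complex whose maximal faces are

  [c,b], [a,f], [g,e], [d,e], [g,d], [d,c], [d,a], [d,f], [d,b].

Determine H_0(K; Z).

We work with the vertex ordering a < b < c < d < e < f < g. The simplices of K, each written with vertices in increasing order, are:

  0-simplices (7): a, b, c, d, e, f, g
  1-simplices (9): ad, af, bc, bd, cd, de, df, dg, eg

so the chain groups are C_0 ≅ Z^7, C_1 ≅ Z^9.

Boundary ∂_1: C_1 → C_0 is given by ∂[p,q] = [q] − [p]. For instance
  ∂dg = g − d.
The 7×9 boundary matrix has rank 6 and Smith normal form diag(1,1,1,1,1,1).

From H_k ≅ ker(∂_k) / im(∂_{k+1}) we obtain:

  H_0: rank C_0 − rank ∂_1 = 7 − 6 = 1, and the invariant factors of ∂_1 are all 1, so H_0 = Z.

H_0 = Z.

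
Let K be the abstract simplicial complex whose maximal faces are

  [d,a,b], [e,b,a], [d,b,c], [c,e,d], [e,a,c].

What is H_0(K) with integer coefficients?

H_0 ≅ Z.

Fix the vertex order a < b < c < d < e and write every simplex with vertices in increasing order. Then dim K = 2 and the simplices of K are:

  0-simplices (5): a, b, c, d, e
  1-simplices (10): ab, ac, ad, ae, bc, bd, be, cd, ce, de
  2-simplices (5): abd, abe, ace, bcd, cde

Hence C_0 ≅ Z^5, C_1 ≅ Z^10, C_2 ≅ Z^5.

The boundary map ∂_1: C_1 → C_0 sends each edge [p,q] (with p < q) to q − p. For instance
  ∂bd = d − b.
This gives a 5×10 integer matrix of rank 4; reducing to Smith normal form yields diagonal entries (1,1,1,1).

The boundary map ∂_2: C_2 → C_1 maps a triangle to the signed sum of its edges. For instance
  ∂abe = be − ae + ab,
  ∂bcd = cd − bd + bc.
The 10×5 boundary matrix has rank 5 and Smith normal form diag(1,1,1,1,1).

Computing H_k = (kernel of ∂_k) / (image of ∂_{k+1}):

  H_0: rank C_0 − rank ∂_1 = 5 − 4 = 1, and the invariant factors of ∂_1 are all 1, so H_0 = Z.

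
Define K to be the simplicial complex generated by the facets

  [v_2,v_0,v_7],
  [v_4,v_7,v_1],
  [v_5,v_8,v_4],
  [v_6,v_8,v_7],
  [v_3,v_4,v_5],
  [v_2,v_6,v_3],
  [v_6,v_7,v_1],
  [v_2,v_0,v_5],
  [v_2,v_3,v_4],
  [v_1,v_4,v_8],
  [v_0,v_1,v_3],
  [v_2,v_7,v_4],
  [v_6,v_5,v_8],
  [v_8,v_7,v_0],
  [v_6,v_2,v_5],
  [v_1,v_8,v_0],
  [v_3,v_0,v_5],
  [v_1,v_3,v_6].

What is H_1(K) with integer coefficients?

H_1 = Z ⊕ Z/2.

Order the vertices as v_0 < v_1 < v_2 < v_3 < v_4 < v_5 < v_6 < v_7 < v_8. Listing each simplex with vertices in this order, K has dimension 2 with simplices:

  0-simplices (9): [v_0], [v_1], [v_2], [v_3], [v_4], [v_5], [v_6], [v_7], [v_8]
  1-simplices (27): (27 of them)
  2-simplices (18): (18 of them)

giving chain groups C_0 ≅ Z^9, C_1 ≅ Z^27, C_2 ≅ Z^18.

∂_1: C_1 → C_0 is given by ∂[p,q] = [q] − [p].
This gives a 9×27 integer matrix of rank 8; reducing to Smith normal form yields diagonal entries (1,1,1,1,1,1,1,1).

Boundary ∂_2: C_2 → C_1 maps a triangle to the signed sum of its edges. For instance
  ∂[v_0,v_1,v_3] = [v_1,v_3] − [v_0,v_3] + [v_0,v_1],
  ∂[v_2,v_3,v_6] = [v_3,v_6] − [v_2,v_6] + [v_2,v_3].
As a 27×18 matrix over Z this has rank 18, with invariant factors (1,1,1,1,1,1,1,1,1,1,1,1,1,1,1,1,1,2).

From H_k ≅ ker(∂_k) / im(∂_{k+1}) we obtain:

  H_1: rank ker ∂_1 − rank ∂_2 = (27 − 8) − 18 = 1, and ∂_2 has invariant factor 2 > 1, so H_1 ≅ Z ⊕ Z/2.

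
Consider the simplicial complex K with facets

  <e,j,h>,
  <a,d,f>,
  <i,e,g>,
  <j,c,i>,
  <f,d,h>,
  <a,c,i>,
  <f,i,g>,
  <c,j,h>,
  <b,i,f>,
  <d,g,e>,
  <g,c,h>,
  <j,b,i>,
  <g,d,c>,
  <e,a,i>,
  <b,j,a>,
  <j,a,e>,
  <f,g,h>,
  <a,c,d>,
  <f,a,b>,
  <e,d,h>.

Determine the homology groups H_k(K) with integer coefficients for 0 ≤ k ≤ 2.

H_0 ≅ Z,  H_1 ≅ Z ⊕ Z/2Z,  H_2 = 0.

Fix the vertex order a < b < c < d < e < f < g < h < i < j and write every simplex with vertices in increasing order. Then dim K = 2 and the simplices of K are:

  0-simplices (10): a, b, c, d, e, f, g, h, i, j
  1-simplices (30): ab, ac, ad, ae, af, ai, aj, bf, bi, bj, cd, cg, ch, ci, cj, de, df, dg, dh, eg, eh, ei, ej, fg, fh, fi, gh, gi, hj, ij
  2-simplices (20): abf, abj, acd, aci, adf, aei, aej, bfi, bij, cdg, cgh, chj, cij, deg, deh, dfh, egi, ehj, fgh, fgi

giving chain groups C_0 ≅ Z^10, C_1 ≅ Z^30, C_2 ≅ Z^20.

Boundary ∂_1: C_1 → C_0 sends each edge [p,q] (with p < q) to q − p. For instance
  ∂ei = i − e.
The 10×30 boundary matrix has rank 9 and Smith normal form diag(1,1,1,1,1,1,1,1,1).

The boundary map ∂_2: C_2 → C_1 sends each 2-simplex [p,q,r] to [q,r] − [p,r] + [p,q]. For instance
  ∂egi = gi − ei + eg,
  ∂aej = ej − aj + ae.
This gives a 30×20 integer matrix of rank 20; reducing to Smith normal form yields diagonal entries (1,1,1,1,1,1,1,1,1,1,1,1,1,1,1,1,1,1,1,2).

From H_k ≅ ker(∂_k) / im(∂_{k+1}) we obtain:

  H_0: rank C_0 − rank ∂_1 = 10 − 9 = 1, and the invariant factors of ∂_1 are all 1, so H_0 ≅ Z.
  H_1: rank ker ∂_1 − rank ∂_2 = (30 − 9) − 20 = 1, and ∂_2 has invariant factor 2 > 1, so H_1 ≅ Z ⊕ Z/2Z.
  H_2: rank ker ∂_2 − rank ∂_3 = (20 − 20) − 0 = 0, and there is no ∂_3, so H_2 ≅ 0.

(K is a triangulation of the Klein bottle.)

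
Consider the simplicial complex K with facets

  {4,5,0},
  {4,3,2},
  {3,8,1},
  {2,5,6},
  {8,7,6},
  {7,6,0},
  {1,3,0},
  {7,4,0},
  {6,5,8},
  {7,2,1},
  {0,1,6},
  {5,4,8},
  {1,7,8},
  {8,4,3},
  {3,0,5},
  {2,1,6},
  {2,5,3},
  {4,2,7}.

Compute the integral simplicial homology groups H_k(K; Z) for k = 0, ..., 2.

H_0 ≅ Z,  H_1 ≅ Z ⊕ Z/2Z,  H_2 = 0.

K has 9 vertices, 27 edges, 18 triangles.
rank ∂_0 = 0, rank ∂_1 = 8 ⇒ b_0 = 9 − 0 − 8 = 1; all invariant factors of ∂_1 are 1 so no torsion. So H_0 = Z.
rank ∂_1 = 8, rank ∂_2 = 18 ⇒ b_1 = 27 − 8 − 18 = 1; ∂_2 has invariant factor(s) [2] giving torsion. So H_1 = Z ⊕ Z/2Z.
rank ∂_2 = 18, rank ∂_3 = 0 ⇒ b_2 = 18 − 18 − 0 = 0. So H_2 = 0.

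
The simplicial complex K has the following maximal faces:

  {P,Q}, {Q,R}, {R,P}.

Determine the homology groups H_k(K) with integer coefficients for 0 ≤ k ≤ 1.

H_0 ≅ Z,  H_1 ≅ Z.

Fix the vertex order P < Q < R and write every simplex with vertices in increasing order. Then dim K = 1 and the simplices of K are:

  0-simplices (3): P, Q, R
  1-simplices (3): PQ, PR, QR

Hence C_0 ≅ Z^3, C_1 ≅ Z^3.

∂_1: C_1 → C_0 is given by ∂[p,q] = [q] − [p].
The 3×3 boundary matrix has rank 2 and Smith normal form diag(1,1).

Computing H_k = (kernel of ∂_k) / (image of ∂_{k+1}):

  H_0: rank C_0 − rank ∂_1 = 3 − 2 = 1, and the invariant factors of ∂_1 are all 1, so H_0 ≅ Z.
  H_1: rank ker ∂_1 − rank ∂_2 = (3 − 2) − 0 = 1, and there is no ∂_2, so H_1 ≅ Z.

As a check, the Euler characteristic is 3 − 3 = 0, which agrees with 1 − 1 = 0.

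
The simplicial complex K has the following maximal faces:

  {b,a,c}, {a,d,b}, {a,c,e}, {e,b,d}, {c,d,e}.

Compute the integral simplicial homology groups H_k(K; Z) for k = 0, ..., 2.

We work with the vertex ordering a < b < c < d < e. The simplices of K, each written with vertices in increasing order, are:

  0-simplices (5): a, b, c, d, e
  1-simplices (10): ab, ac, ad, ae, bc, bd, be, cd, ce, de
  2-simplices (5): abc, abd, ace, bde, cde

Hence C_0 ≅ Z^5, C_1 ≅ Z^10, C_2 ≅ Z^5.

Boundary ∂_1: C_1 → C_0 maps an edge to its endpoints' difference, ∂[p,q] = q − p.
This gives a 5×10 integer matrix of rank 4; reducing to Smith normal form yields diagonal entries (1,1,1,1).

∂_2: C_2 → C_1 maps a triangle to the signed sum of its edges. For instance
  ∂bde = de − be + bd,
  ∂ace = ce − ae + ac.
This gives a 10×5 integer matrix of rank 5; reducing to Smith normal form yields diagonal entries (1,1,1,1,1).

Computing H_k = (kernel of ∂_k) / (image of ∂_{k+1}):

  H_0: rank C_0 − rank ∂_1 = 5 − 4 = 1, and the invariant factors of ∂_1 are all 1, so H_0 ≅ Z.
  H_1: rank ker ∂_1 − rank ∂_2 = (10 − 4) − 5 = 1, and the invariant factors of ∂_2 are all 1, so H_1 ≅ Z.
  H_2: rank ker ∂_2 − rank ∂_3 = (5 − 5) − 0 = 0, and there is no ∂_3, so H_2 ≅ 0.

As a check, the Euler characteristic is 5 − 10 + 5 = 0, which agrees with 1 − 1 + 0 = 0.

H_0 = Z,  H_1 = Z,  H_2 = 0.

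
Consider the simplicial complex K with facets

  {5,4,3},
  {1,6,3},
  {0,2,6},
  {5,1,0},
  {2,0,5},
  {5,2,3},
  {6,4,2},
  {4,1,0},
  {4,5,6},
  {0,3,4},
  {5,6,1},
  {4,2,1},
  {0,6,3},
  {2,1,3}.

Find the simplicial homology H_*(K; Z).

Fix the vertex order 0 < 1 < 2 < 3 < 4 < 5 < 6 and write every simplex with vertices in increasing order. Then dim K = 2 and the simplices of K are:

  0-simplices (7): [0], [1], [2], [3], [4], [5], [6]
  1-simplices (21): [0,1], [0,2], [0,3], [0,4], [0,5], [0,6], [1,2], [1,3], [1,4], [1,5], [1,6], [2,3], [2,4], [2,5], [2,6], [3,4], [3,5], [3,6], [4,5], [4,6], [5,6]
  2-simplices (14): [0,1,4], [0,1,5], [0,2,5], [0,2,6], [0,3,4], [0,3,6], [1,2,3], [1,2,4], [1,3,6], [1,5,6], [2,3,5], [2,4,6], [3,4,5], [4,5,6]

giving chain groups C_0 ≅ Z^7, C_1 ≅ Z^21, C_2 ≅ Z^14.

The boundary map ∂_1: C_1 → C_0 sends each edge [p,q] (with p < q) to q − p. For instance
  ∂[0,1] = [1] − [0].
This gives a 7×21 integer matrix of rank 6; reducing to Smith normal form yields diagonal entries (1,1,1,1,1,1).

The boundary map ∂_2: C_2 → C_1 maps a triangle to the signed sum of its edges. For instance
  ∂[2,3,5] = [3,5] − [2,5] + [2,3],
  ∂[1,5,6] = [5,6] − [1,6] + [1,5].
As a 21×14 matrix over Z this has rank 13, with invariant factors (1,1,1,1,1,1,1,1,1,1,1,1,1).

From H_k ≅ ker(∂_k) / im(∂_{k+1}) we obtain:

  H_0: rank C_0 − rank ∂_1 = 7 − 6 = 1, and the invariant factors of ∂_1 are all 1, so H_0 ≅ Z.
  H_1: rank ker ∂_1 − rank ∂_2 = (21 − 6) − 13 = 2, and the invariant factors of ∂_2 are all 1, so H_1 ≅ Z^2.
  H_2: rank ker ∂_2 − rank ∂_3 = (14 − 13) − 0 = 1, and there is no ∂_3, so H_2 ≅ Z.

As a check, the Euler characteristic is 7 − 21 + 14 = 0, which agrees with 1 − 2 + 1 = 0.
(K is a triangulation of the torus T^2.)

H_0 ≅ Z,  H_1 ≅ Z^2,  H_2 ≅ Z.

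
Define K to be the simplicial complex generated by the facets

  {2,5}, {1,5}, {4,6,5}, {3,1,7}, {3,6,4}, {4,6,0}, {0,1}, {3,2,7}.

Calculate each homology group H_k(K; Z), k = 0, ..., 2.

K has 8 vertices, 15 edges, 5 triangles.
rank ∂_0 = 0, rank ∂_1 = 7 ⇒ b_0 = 8 − 0 − 7 = 1; all invariant factors of ∂_1 are 1 so no torsion. So H_0 = Z.
rank ∂_1 = 7, rank ∂_2 = 5 ⇒ b_1 = 15 − 7 − 5 = 3; all invariant factors of ∂_2 are 1 so no torsion. So H_1 = Z^3.
rank ∂_2 = 5, rank ∂_3 = 0 ⇒ b_2 = 5 − 5 − 0 = 0. So H_2 = 0.

H_0 = Z,  H_1 = Z^3,  H_2 = 0.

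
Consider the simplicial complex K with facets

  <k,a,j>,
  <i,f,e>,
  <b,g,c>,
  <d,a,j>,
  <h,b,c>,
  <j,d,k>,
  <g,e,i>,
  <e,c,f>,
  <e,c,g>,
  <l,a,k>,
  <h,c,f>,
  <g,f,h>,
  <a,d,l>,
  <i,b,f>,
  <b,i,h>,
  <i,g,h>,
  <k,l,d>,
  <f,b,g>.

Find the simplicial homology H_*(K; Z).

Take the total order a < b < c < d < e < f < g < h < i < j < k < l on the vertex set. Then K (dimension 2) consists of the simplices:

  0-simplices (12): a, b, c, d, e, f, g, h, i, j, k, l
  1-simplices (27): ad, aj, ak, al, bc, bf, bg, bh, bi, ce, cf, cg, ch, dj, dk, dl, ef, eg, ei, fg, fh, fi, gh, gi, hi, jk, kl
  2-simplices (18): adj, adl, ajk, akl, bcg, bch, bfg, bfi, bhi, cef, ceg, cfh, djk, dkl, efi, egi, fgh, ghi

Hence C_0 ≅ Z^12, C_1 ≅ Z^27, C_2 ≅ Z^18.

∂_1: C_1 → C_0 sends each edge [p,q] (with p < q) to q − p. For instance
  ∂al = l − a.
As a 12×27 matrix over Z this has rank 10, with invariant factors (1,1,1,1,1,1,1,1,1,1).

Boundary ∂_2: C_2 → C_1 acts by ∂[p,q,r] = [q,r] − [p,r] + [p,q]. For instance
  ∂ceg = eg − cg + ce,
  ∂egi = gi − ei + eg.
The resulting 27×18 matrix has rank 17, and its Smith normal form has invariant factors (1,1,1,1,1,1,1,1,1,1,1,1,1,1,1,1,2).

From H_k ≅ ker(∂_k) / im(∂_{k+1}) we obtain:

  H_0: rank C_0 − rank ∂_1 = 12 − 10 = 2, and the invariant factors of ∂_1 are all 1, so H_0 = Z^2.
  H_1: rank ker ∂_1 − rank ∂_2 = (27 − 10) − 17 = 0, and ∂_2 has invariant factor 2 > 1, so H_1 = Z/2.
  H_2: rank ker ∂_2 − rank ∂_3 = (18 − 17) − 0 = 1, and there is no ∂_3, so H_2 = Z.

H_0 ≅ Z^2,  H_1 ≅ Z/2,  H_2 ≅ Z.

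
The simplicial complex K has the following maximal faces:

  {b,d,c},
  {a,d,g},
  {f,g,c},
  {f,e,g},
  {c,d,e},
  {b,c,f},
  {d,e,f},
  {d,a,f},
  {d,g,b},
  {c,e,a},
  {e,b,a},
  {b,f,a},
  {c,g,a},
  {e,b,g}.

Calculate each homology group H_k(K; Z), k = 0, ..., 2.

H_0 = Z,  H_1 = Z^2,  H_2 = Z.

K has 7 vertices, 21 edges, 14 triangles.
rank ∂_0 = 0, rank ∂_1 = 6 ⇒ b_0 = 7 − 0 − 6 = 1; all invariant factors of ∂_1 are 1 so no torsion. So H_0 = Z.
rank ∂_1 = 6, rank ∂_2 = 13 ⇒ b_1 = 21 − 6 − 13 = 2; all invariant factors of ∂_2 are 1 so no torsion. So H_1 = Z^2.
rank ∂_2 = 13, rank ∂_3 = 0 ⇒ b_2 = 14 − 13 − 0 = 1. So H_2 = Z.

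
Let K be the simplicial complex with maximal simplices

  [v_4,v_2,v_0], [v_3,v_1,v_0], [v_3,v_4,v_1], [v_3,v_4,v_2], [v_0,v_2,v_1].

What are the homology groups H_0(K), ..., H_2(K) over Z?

H_0 ≅ Z,  H_1 ≅ Z,  H_2 = 0.

K has 5 vertices, 10 edges, 5 triangles.
rank ∂_0 = 0, rank ∂_1 = 4 ⇒ b_0 = 5 − 0 − 4 = 1; all invariant factors of ∂_1 are 1 so no torsion. So H_0 = Z.
rank ∂_1 = 4, rank ∂_2 = 5 ⇒ b_1 = 10 − 4 − 5 = 1; all invariant factors of ∂_2 are 1 so no torsion. So H_1 = Z.
rank ∂_2 = 5, rank ∂_3 = 0 ⇒ b_2 = 5 − 5 − 0 = 0. So H_2 = 0.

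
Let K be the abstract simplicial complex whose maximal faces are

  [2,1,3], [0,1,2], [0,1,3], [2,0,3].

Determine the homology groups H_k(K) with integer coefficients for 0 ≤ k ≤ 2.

H_0 = Z,  H_1 = 0,  H_2 = Z.

Order the vertices as 0 < 1 < 2 < 3. Listing each simplex with vertices in this order, K has dimension 2 with simplices:

  0-simplices (4): [0], [1], [2], [3]
  1-simplices (6): [0,1], [0,2], [0,3], [1,2], [1,3], [2,3]
  2-simplices (4): [0,1,2], [0,1,3], [0,2,3], [1,2,3]

so the chain groups are C_0 ≅ Z^4, C_1 ≅ Z^6, C_2 ≅ Z^4.

The boundary map ∂_1: C_1 → C_0 sends each edge [p,q] (with p < q) to q − p.
The 4×6 boundary matrix has rank 3 and Smith normal form diag(1,1,1).

The boundary map ∂_2: C_2 → C_1 maps a triangle to the signed sum of its edges. For instance
  ∂[0,1,3] = [1,3] − [0,3] + [0,1],
  ∂[0,1,2] = [1,2] − [0,2] + [0,1].
The resulting 6×4 matrix has rank 3, and its Smith normal form has invariant factors (1,1,1).

From H_k ≅ ker(∂_k) / im(∂_{k+1}) we obtain:

  H_0: rank C_0 − rank ∂_1 = 4 − 3 = 1, and the invariant factors of ∂_1 are all 1, so H_0 ≅ Z.
  H_1: rank ker ∂_1 − rank ∂_2 = (6 − 3) − 3 = 0, and the invariant factors of ∂_2 are all 1, so H_1 ≅ 0.
  H_2: rank ker ∂_2 − rank ∂_3 = (4 − 3) − 0 = 1, and there is no ∂_3, so H_2 ≅ Z.

(K is a triangulation of the 2-sphere S^2.)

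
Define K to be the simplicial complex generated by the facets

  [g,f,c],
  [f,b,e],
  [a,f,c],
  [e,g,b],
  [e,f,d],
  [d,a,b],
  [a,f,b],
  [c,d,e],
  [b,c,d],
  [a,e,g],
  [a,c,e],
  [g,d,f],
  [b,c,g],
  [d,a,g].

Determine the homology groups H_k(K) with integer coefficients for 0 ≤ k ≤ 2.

Take the total order a < b < c < d < e < f < g on the vertex set. Then K (dimension 2) consists of the simplices:

  0-simplices (7): a, b, c, d, e, f, g
  1-simplices (21): ab, ac, ad, ae, af, ag, bc, bd, be, bf, bg, cd, ce, cf, cg, de, df, dg, ef, eg, fg
  2-simplices (14): abd, abf, ace, acf, adg, aeg, bcd, bcg, bef, beg, cde, cfg, def, dfg

so the chain groups are C_0 ≅ Z^7, C_1 ≅ Z^21, C_2 ≅ Z^14.

∂_1: C_1 → C_0 is given by ∂[p,q] = [q] − [p].
The resulting 7×21 matrix has rank 6, and its Smith normal form has invariant factors (1,1,1,1,1,1).

Boundary ∂_2: C_2 → C_1 maps a triangle to the signed sum of its edges. For instance
  ∂cde = de − ce + cd,
  ∂aeg = eg − ag + ae.
This gives a 21×14 integer matrix of rank 13; reducing to Smith normal form yields diagonal entries (1,1,1,1,1,1,1,1,1,1,1,1,1).

Computing H_k = (kernel of ∂_k) / (image of ∂_{k+1}):

  H_0: rank C_0 − rank ∂_1 = 7 − 6 = 1, and the invariant factors of ∂_1 are all 1, so H_0 = Z.
  H_1: rank ker ∂_1 − rank ∂_2 = (21 − 6) − 13 = 2, and the invariant factors of ∂_2 are all 1, so H_1 = Z^2.
  H_2: rank ker ∂_2 − rank ∂_3 = (14 − 13) − 0 = 1, and there is no ∂_3, so H_2 = Z.

As a check, the Euler characteristic is 7 − 21 + 14 = 0, which agrees with 1 − 2 + 1 = 0.

H_0 ≅ Z,  H_1 ≅ Z^2,  H_2 ≅ Z.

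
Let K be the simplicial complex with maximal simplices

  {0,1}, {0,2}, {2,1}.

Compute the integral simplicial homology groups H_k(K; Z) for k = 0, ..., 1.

We work with the vertex ordering 0 < 1 < 2. The simplices of K, each written with vertices in increasing order, are:

  0-simplices (3): [0], [1], [2]
  1-simplices (3): [0,1], [0,2], [1,2]

Hence C_0 ≅ Z^3, C_1 ≅ Z^3.

Boundary ∂_1: C_1 → C_0 sends each edge [p,q] (with p < q) to q − p. For instance
  ∂[0,1] = [1] − [0].
This gives a 3×3 integer matrix of rank 2; reducing to Smith normal form yields diagonal entries (1,1).

Now H_k = ker ∂_k / im ∂_{k+1}, so:

  H_0: rank C_0 − rank ∂_1 = 3 − 2 = 1, and the invariant factors of ∂_1 are all 1, so H_0 = Z.
  H_1: rank ker ∂_1 − rank ∂_2 = (3 − 2) − 0 = 1, and there is no ∂_2, so H_1 = Z.

As a check, the Euler characteristic is 3 − 3 = 0, which agrees with 1 − 1 = 0.

H_0 = Z,  H_1 = Z.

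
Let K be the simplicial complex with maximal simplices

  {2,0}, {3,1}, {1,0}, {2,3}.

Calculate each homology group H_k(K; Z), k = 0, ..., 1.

K has 4 vertices, 4 edges.
rank ∂_0 = 0, rank ∂_1 = 3 ⇒ b_0 = 4 − 0 − 3 = 1; all invariant factors of ∂_1 are 1 so no torsion. So H_0 ≅ Z.
rank ∂_1 = 3, rank ∂_2 = 0 ⇒ b_1 = 4 − 3 − 0 = 1. So H_1 ≅ Z.

H_0 ≅ Z,  H_1 ≅ Z.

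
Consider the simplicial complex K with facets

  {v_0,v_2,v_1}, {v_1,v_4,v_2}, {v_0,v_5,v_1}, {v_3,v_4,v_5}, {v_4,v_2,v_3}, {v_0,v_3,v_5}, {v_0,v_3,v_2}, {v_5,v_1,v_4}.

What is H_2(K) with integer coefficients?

H_2 = Z.

Fix the vertex order v_0 < v_1 < v_2 < v_3 < v_4 < v_5 and write every simplex with vertices in increasing order. Then dim K = 2 and the simplices of K are:

  0-simplices (6): [v_0], [v_1], [v_2], [v_3], [v_4], [v_5]
  1-simplices (12): [v_0,v_1], [v_0,v_2], [v_0,v_3], [v_0,v_5], [v_1,v_2], [v_1,v_4], [v_1,v_5], [v_2,v_3], [v_2,v_4], [v_3,v_4], [v_3,v_5], [v_4,v_5]
  2-simplices (8): [v_0,v_1,v_2], [v_0,v_1,v_5], [v_0,v_2,v_3], [v_0,v_3,v_5], [v_1,v_2,v_4], [v_1,v_4,v_5], [v_2,v_3,v_4], [v_3,v_4,v_5]

Hence C_0 ≅ Z^6, C_1 ≅ Z^12, C_2 ≅ Z^8.

∂_1: C_1 → C_0 maps an edge to its endpoints' difference, ∂[p,q] = q − p. For instance
  ∂[v_0,v_3] = [v_3] − [v_0].
The 6×12 boundary matrix has rank 5 and Smith normal form diag(1,1,1,1,1).

Boundary ∂_2: C_2 → C_1 acts by ∂[p,q,r] = [q,r] − [p,r] + [p,q]. For instance
  ∂[v_2,v_3,v_4] = [v_3,v_4] − [v_2,v_4] + [v_2,v_3],
  ∂[v_1,v_4,v_5] = [v_4,v_5] − [v_1,v_5] + [v_1,v_4].
The 12×8 boundary matrix has rank 7 and Smith normal form diag(1,1,1,1,1,1,1).

Computing H_k = (kernel of ∂_k) / (image of ∂_{k+1}):

  H_2: rank ker ∂_2 − rank ∂_3 = (8 − 7) − 0 = 1, and there is no ∂_3, so H_2 ≅ Z.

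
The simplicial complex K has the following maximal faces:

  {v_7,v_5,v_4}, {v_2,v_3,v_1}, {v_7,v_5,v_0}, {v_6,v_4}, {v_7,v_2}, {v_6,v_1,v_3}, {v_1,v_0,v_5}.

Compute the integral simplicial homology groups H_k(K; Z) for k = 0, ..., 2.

H_0 = Z,  H_1 = Z^2,  H_2 = 0.

K has 8 vertices, 14 edges, 5 triangles.
rank ∂_0 = 0, rank ∂_1 = 7 ⇒ b_0 = 8 − 0 − 7 = 1; all invariant factors of ∂_1 are 1 so no torsion. So H_0 = Z.
rank ∂_1 = 7, rank ∂_2 = 5 ⇒ b_1 = 14 − 7 − 5 = 2; all invariant factors of ∂_2 are 1 so no torsion. So H_1 = Z^2.
rank ∂_2 = 5, rank ∂_3 = 0 ⇒ b_2 = 5 − 5 − 0 = 0. So H_2 = 0.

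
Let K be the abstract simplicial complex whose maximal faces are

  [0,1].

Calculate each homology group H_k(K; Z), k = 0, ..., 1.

Fix the vertex order 0 < 1 and write every simplex with vertices in increasing order. Then dim K = 1 and the simplices of K are:

  0-simplices (2): [0], [1]
  1-simplices (1): [0,1]

so the chain groups are C_0 ≅ Z^2, C_1 ≅ Z^1.

∂_1: C_1 → C_0 sends each edge [p,q] (with p < q) to q − p.
This gives a 2×1 integer matrix of rank 1; reducing to Smith normal form yields diagonal entries (1).

Reading off H_k = ker ∂_k / im ∂_{k+1}:

  H_0: rank C_0 − rank ∂_1 = 2 − 1 = 1, and the invariant factors of ∂_1 are all 1, so H_0 ≅ Z.
  H_1: rank ker ∂_1 − rank ∂_2 = (1 − 1) − 0 = 0, and there is no ∂_2, so H_1 ≅ 0.

(K is a triangulation of the 1-simplex.)

H_0 ≅ Z,  H_1 = 0.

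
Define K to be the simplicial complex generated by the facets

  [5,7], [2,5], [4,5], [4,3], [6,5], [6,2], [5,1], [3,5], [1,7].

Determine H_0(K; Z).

We work with the vertex ordering 1 < 2 < 3 < 4 < 5 < 6 < 7. The simplices of K, each written with vertices in increasing order, are:

  0-simplices (7): [1], [2], [3], [4], [5], [6], [7]
  1-simplices (9): [1,5], [1,7], [2,5], [2,6], [3,4], [3,5], [4,5], [5,6], [5,7]

giving chain groups C_0 ≅ Z^7, C_1 ≅ Z^9.

∂_1: C_1 → C_0 is given by ∂[p,q] = [q] − [p]. For instance
  ∂[3,5] = [5] − [3].
The resulting 7×9 matrix has rank 6, and its Smith normal form has invariant factors (1,1,1,1,1,1).

Reading off H_k = ker ∂_k / im ∂_{k+1}:

  H_0: rank C_0 − rank ∂_1 = 7 − 6 = 1, and the invariant factors of ∂_1 are all 1, so H_0 ≅ Z.

H_0 ≅ Z.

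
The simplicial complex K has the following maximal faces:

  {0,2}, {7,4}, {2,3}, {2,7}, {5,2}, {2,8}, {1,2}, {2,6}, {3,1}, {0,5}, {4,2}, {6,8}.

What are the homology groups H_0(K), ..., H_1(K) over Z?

We work with the vertex ordering 0 < 1 < 2 < 3 < 4 < 5 < 6 < 7 < 8. The simplices of K, each written with vertices in increasing order, are:

  0-simplices (9): [0], [1], [2], [3], [4], [5], [6], [7], [8]
  1-simplices (12): [0,2], [0,5], [1,2], [1,3], [2,3], [2,4], [2,5], [2,6], [2,7], [2,8], [4,7], [6,8]

Hence C_0 ≅ Z^9, C_1 ≅ Z^12.

Boundary ∂_1: C_1 → C_0 is given by ∂[p,q] = [q] − [p].
The resulting 9×12 matrix has rank 8, and its Smith normal form has invariant factors (1,1,1,1,1,1,1,1).

Reading off H_k = ker ∂_k / im ∂_{k+1}:

  H_0: rank C_0 − rank ∂_1 = 9 − 8 = 1, and the invariant factors of ∂_1 are all 1, so H_0 ≅ Z.
  H_1: rank ker ∂_1 − rank ∂_2 = (12 − 8) − 0 = 4, and there is no ∂_2, so H_1 ≅ Z^4.

As a check, the Euler characteristic is 9 − 12 = -3, which agrees with 1 − 4 = -3.
(K is a triangulation of a wedge of 4 circles.)

H_0 = Z,  H_1 = Z^4.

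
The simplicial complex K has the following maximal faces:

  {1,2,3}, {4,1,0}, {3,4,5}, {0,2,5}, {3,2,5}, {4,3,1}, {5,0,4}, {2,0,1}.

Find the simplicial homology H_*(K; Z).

H_0 = Z,  H_1 = 0,  H_2 = Z.

Take the total order 0 < 1 < 2 < 3 < 4 < 5 on the vertex set. Then K (dimension 2) consists of the simplices:

  0-simplices (6): [0], [1], [2], [3], [4], [5]
  1-simplices (12): [0,1], [0,2], [0,4], [0,5], [1,2], [1,3], [1,4], [2,3], [2,5], [3,4], [3,5], [4,5]
  2-simplices (8): [0,1,2], [0,1,4], [0,2,5], [0,4,5], [1,2,3], [1,3,4], [2,3,5], [3,4,5]

giving chain groups C_0 ≅ Z^6, C_1 ≅ Z^12, C_2 ≅ Z^8.

Boundary ∂_1: C_1 → C_0 is given by ∂[p,q] = [q] − [p]. For instance
  ∂[2,3] = [3] − [2].
The resulting 6×12 matrix has rank 5, and its Smith normal form has invariant factors (1,1,1,1,1).

∂_2: C_2 → C_1 acts by ∂[p,q,r] = [q,r] − [p,r] + [p,q]. For instance
  ∂[0,4,5] = [4,5] − [0,5] + [0,4],
  ∂[0,1,2] = [1,2] − [0,2] + [0,1].
The 12×8 boundary matrix has rank 7 and Smith normal form diag(1,1,1,1,1,1,1).

Computing H_k = (kernel of ∂_k) / (image of ∂_{k+1}):

  H_0: rank C_0 − rank ∂_1 = 6 − 5 = 1, and the invariant factors of ∂_1 are all 1, so H_0 ≅ Z.
  H_1: rank ker ∂_1 − rank ∂_2 = (12 − 5) − 7 = 0, and the invariant factors of ∂_2 are all 1, so H_1 ≅ 0.
  H_2: rank ker ∂_2 − rank ∂_3 = (8 − 7) − 0 = 1, and there is no ∂_3, so H_2 ≅ Z.

As a check, the Euler characteristic is 6 − 12 + 8 = 2, which agrees with 1 − 0 + 1 = 2.
(K is a triangulation of the 2-sphere S^2.)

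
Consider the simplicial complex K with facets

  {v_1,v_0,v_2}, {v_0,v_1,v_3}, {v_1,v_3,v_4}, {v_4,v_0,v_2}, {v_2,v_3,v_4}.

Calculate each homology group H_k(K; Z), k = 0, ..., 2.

H_0 ≅ Z,  H_1 ≅ Z,  H_2 = 0.

K has 5 vertices, 10 edges, 5 triangles.
rank ∂_0 = 0, rank ∂_1 = 4 ⇒ b_0 = 5 − 0 − 4 = 1; all invariant factors of ∂_1 are 1 so no torsion. So H_0 = Z.
rank ∂_1 = 4, rank ∂_2 = 5 ⇒ b_1 = 10 − 4 − 5 = 1; all invariant factors of ∂_2 are 1 so no torsion. So H_1 = Z.
rank ∂_2 = 5, rank ∂_3 = 0 ⇒ b_2 = 5 − 5 − 0 = 0. So H_2 = 0.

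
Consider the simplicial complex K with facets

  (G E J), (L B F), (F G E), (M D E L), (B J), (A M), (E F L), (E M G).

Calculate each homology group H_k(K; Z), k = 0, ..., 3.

H_0 = Z,  H_1 = Z,  H_2 = 0,  H_3 = 0.

Fix the vertex order A < B < D < E < F < G < J < L < M and write every simplex with vertices in increasing order. Then dim K = 3 and the simplices of K are:

  0-simplices (9): A, B, D, E, F, G, J, L, M
  1-simplices (17): AM, BF, BJ, BL, DE, DL, DM, EF, EG, EJ, EL, EM, FG, FL, GJ, GM, LM
  2-simplices (9): BFL, DEL, DEM, DLM, EFG, EFL, EGJ, EGM, ELM
  3-simplices (1): DELM

so the chain groups are C_0 ≅ Z^9, C_1 ≅ Z^17, C_2 ≅ Z^9, C_3 ≅ Z^1.

The boundary map ∂_1: C_1 → C_0 is given by ∂[p,q] = [q] − [p].
The 9×17 boundary matrix has rank 8 and Smith normal form diag(1,1,1,1,1,1,1,1).

The boundary map ∂_2: C_2 → C_1 sends each 2-simplex [p,q,r] to [q,r] − [p,r] + [p,q]. For instance
  ∂DEM = EM − DM + DE,
  ∂EFG = FG − EG + EF.
As a 17×9 matrix over Z this has rank 8, with invariant factors (1,1,1,1,1,1,1,1).

∂_3: C_3 → C_2 sends each 3-simplex σ to the alternating sum Σ_i (−1)^i (σ with its i-th vertex removed). For instance
  ∂DELM = ELM − DLM + DEM − DEL.
This gives a 9×1 integer matrix of rank 1; reducing to Smith normal form yields diagonal entries (1).

Reading off H_k = ker ∂_k / im ∂_{k+1}:

  H_0: rank C_0 − rank ∂_1 = 9 − 8 = 1, and the invariant factors of ∂_1 are all 1, so H_0 ≅ Z.
  H_1: rank ker ∂_1 − rank ∂_2 = (17 − 8) − 8 = 1, and the invariant factors of ∂_2 are all 1, so H_1 ≅ Z.
  H_2: rank ker ∂_2 − rank ∂_3 = (9 − 8) − 1 = 0, and the invariant factors of ∂_3 are all 1, so H_2 ≅ 0.
  H_3: rank ker ∂_3 − rank ∂_4 = (1 − 1) − 0 = 0, and there is no ∂_4, so H_3 ≅ 0.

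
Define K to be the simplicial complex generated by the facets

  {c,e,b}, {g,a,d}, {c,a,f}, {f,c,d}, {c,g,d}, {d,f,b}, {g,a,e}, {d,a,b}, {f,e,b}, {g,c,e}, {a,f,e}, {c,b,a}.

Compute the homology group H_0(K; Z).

Fix the vertex order a < b < c < d < e < f < g and write every simplex with vertices in increasing order. Then dim K = 2 and the simplices of K are:

  0-simplices (7): a, b, c, d, e, f, g
  1-simplices (18): ab, ac, ad, ae, af, ag, bc, bd, be, bf, cd, ce, cf, cg, df, dg, ef, eg
  2-simplices (12): abc, abd, acf, adg, aef, aeg, bce, bdf, bef, cdf, cdg, ceg

giving chain groups C_0 ≅ Z^7, C_1 ≅ Z^18, C_2 ≅ Z^12.

The boundary map ∂_1: C_1 → C_0 maps an edge to its endpoints' difference, ∂[p,q] = q − p. For instance
  ∂ag = g − a.
This gives a 7×18 integer matrix of rank 6; reducing to Smith normal form yields diagonal entries (1,1,1,1,1,1).

The boundary map ∂_2: C_2 → C_1 sends each 2-simplex [p,q,r] to [q,r] − [p,r] + [p,q]. For instance
  ∂abc = bc − ac + ab,
  ∂abd = bd − ad + ab.
This gives a 18×12 integer matrix of rank 12; reducing to Smith normal form yields diagonal entries (1,1,1,1,1,1,1,1,1,1,1,2).

From H_k ≅ ker(∂_k) / im(∂_{k+1}) we obtain:

  H_0: rank C_0 − rank ∂_1 = 7 − 6 = 1, and the invariant factors of ∂_1 are all 1, so H_0 = Z.

H_0 = Z.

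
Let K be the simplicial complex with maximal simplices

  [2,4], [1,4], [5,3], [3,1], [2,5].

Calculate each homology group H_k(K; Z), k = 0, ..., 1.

Fix the vertex order 1 < 2 < 3 < 4 < 5 and write every simplex with vertices in increasing order. Then dim K = 1 and the simplices of K are:

  0-simplices (5): [1], [2], [3], [4], [5]
  1-simplices (5): [1,3], [1,4], [2,4], [2,5], [3,5]

Hence C_0 ≅ Z^5, C_1 ≅ Z^5.

Boundary ∂_1: C_1 → C_0 maps an edge to its endpoints' difference, ∂[p,q] = q − p. For instance
  ∂[3,5] = [5] − [3].
The 5×5 boundary matrix has rank 4 and Smith normal form diag(1,1,1,1).

Computing H_k = (kernel of ∂_k) / (image of ∂_{k+1}):

  H_0: rank C_0 − rank ∂_1 = 5 − 4 = 1, and the invariant factors of ∂_1 are all 1, so H_0 ≅ Z.
  H_1: rank ker ∂_1 − rank ∂_2 = (5 − 4) − 0 = 1, and there is no ∂_2, so H_1 ≅ Z.

(K is a triangulation of the circle S^1.)

H_0 ≅ Z,  H_1 ≅ Z.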